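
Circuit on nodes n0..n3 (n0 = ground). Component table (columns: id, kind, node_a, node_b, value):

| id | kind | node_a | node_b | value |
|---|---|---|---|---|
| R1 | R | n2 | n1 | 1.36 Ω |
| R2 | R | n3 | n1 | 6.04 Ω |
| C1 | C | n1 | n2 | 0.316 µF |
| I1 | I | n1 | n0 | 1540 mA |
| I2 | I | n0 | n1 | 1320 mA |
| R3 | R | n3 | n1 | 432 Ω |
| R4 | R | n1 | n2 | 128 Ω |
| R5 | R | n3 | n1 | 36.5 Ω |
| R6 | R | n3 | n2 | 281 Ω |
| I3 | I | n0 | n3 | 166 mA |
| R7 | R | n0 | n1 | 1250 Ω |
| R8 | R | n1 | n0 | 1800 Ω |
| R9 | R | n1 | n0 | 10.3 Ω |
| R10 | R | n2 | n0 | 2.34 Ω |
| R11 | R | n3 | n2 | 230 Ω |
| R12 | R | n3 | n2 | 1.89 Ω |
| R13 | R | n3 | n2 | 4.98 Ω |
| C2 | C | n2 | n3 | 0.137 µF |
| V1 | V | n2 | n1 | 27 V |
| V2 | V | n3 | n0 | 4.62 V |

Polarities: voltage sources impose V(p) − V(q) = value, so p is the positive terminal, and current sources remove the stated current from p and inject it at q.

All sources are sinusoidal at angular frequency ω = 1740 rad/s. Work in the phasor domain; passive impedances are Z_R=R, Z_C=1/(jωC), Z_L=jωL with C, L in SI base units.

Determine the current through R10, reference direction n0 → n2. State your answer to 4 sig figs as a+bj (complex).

Element admittances at ω=1740 rad/s:
  Y(R1) = 0.7353+0.000j S between n2,n1
  Y(R2) = 0.1656+0.000j S between n3,n1
  Y(C1) = 0.000+0.0005498j S between n1,n2
  I1: injects 1.54 A into n0 (from n1)
  I2: injects 1.32 A into n1 (from n0)
  Y(R3) = 0.002315+0.000j S between n3,n1
  Y(R4) = 0.007812+0.000j S between n1,n2
  Y(R5) = 0.02740+0.000j S between n3,n1
  Y(R6) = 0.003559+0.000j S between n3,n2
  I3: injects 0.166 A into n3 (from n0)
  Y(R7) = 0.0008000+0.000j S between n0,n1
  Y(R8) = 0.0005556+0.000j S between n1,n0
  Y(R9) = 0.09709+0.000j S between n1,n0
  Y(R10) = 0.4274+0.000j S between n2,n0
  Y(R11) = 0.004348+0.000j S between n3,n2
  Y(R12) = 0.5291+0.000j S between n3,n2
  Y(R13) = 0.2008+0.000j S between n3,n2
  Y(C2) = 0.000+0.0002384j S between n2,n3
  V1: constraint V(n2)−V(n1) = 27
  V2: constraint V(n3)−V(n0) = 4.62
Assemble and solve the 5×5 MNA system:
  V(n1)=-18.76-0.0005915j  V(n2)=8.240-0.0005915j  V(n3)=4.620+0.000j
  i(V1)=-26.26-0.01502j  i(V2)=-1.729+0.0003110j

-3.521+0.0002528j A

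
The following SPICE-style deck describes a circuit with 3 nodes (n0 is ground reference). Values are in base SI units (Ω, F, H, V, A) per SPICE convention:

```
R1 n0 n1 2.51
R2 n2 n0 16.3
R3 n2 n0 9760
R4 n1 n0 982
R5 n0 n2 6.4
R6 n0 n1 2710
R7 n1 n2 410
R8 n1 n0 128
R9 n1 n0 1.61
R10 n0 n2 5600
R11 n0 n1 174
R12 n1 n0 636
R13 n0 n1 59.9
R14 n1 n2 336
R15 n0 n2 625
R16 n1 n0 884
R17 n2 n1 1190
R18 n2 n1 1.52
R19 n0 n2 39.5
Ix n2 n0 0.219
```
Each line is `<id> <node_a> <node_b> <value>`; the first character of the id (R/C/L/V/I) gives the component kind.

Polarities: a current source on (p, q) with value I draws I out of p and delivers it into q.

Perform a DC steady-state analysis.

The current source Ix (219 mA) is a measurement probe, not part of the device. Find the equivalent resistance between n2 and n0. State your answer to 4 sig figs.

R_eq = 1.533 Ω

Element admittances at DC:
  Y(R1) = 0.3984 S between n0,n1
  Y(R2) = 0.06135 S between n2,n0
  Y(R3) = 0.0001025 S between n2,n0
  Y(R4) = 0.001018 S between n1,n0
  Y(R5) = 0.1562 S between n0,n2
  Y(R6) = 0.0003690 S between n0,n1
  Y(R7) = 0.002439 S between n1,n2
  Y(R8) = 0.007812 S between n1,n0
  Y(R9) = 0.6211 S between n1,n0
  Y(R10) = 0.0001786 S between n0,n2
  Y(R11) = 0.005747 S between n0,n1
  Y(R12) = 0.001572 S between n1,n0
  Y(R13) = 0.01669 S between n0,n1
  Y(R14) = 0.002976 S between n1,n2
  Y(R15) = 0.001600 S between n0,n2
  Y(R16) = 0.001131 S between n1,n0
  Y(R17) = 0.0008403 S between n2,n1
  Y(R18) = 0.6579 S between n2,n1
  Y(R19) = 0.02532 S between n0,n2
  Ix: injects 0.219 A into n0 (from n2)
Assemble and solve the 2×2 MNA system:
  V(n1)=-0.1298  V(n2)=-0.3358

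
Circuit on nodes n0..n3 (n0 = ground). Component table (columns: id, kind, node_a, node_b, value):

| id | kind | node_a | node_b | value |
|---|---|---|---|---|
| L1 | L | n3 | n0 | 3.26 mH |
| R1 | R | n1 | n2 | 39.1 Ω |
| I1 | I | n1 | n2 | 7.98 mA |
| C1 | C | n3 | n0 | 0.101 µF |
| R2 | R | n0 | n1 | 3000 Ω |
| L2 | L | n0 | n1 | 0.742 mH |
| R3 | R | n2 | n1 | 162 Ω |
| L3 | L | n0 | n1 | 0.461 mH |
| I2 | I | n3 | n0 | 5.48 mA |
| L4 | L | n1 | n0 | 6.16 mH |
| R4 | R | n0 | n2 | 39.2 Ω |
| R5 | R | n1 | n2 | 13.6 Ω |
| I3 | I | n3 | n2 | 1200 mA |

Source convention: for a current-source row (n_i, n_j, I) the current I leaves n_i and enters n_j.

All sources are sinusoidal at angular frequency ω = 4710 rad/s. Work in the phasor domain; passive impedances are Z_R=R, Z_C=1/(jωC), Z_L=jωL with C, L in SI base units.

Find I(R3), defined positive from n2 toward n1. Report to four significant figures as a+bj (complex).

0.05697-0.001485j A

Element admittances at ω=4710 rad/s:
  Y(L1) = 0.000-0.06513j S between n3,n0
  Y(R1) = 0.02558+0.000j S between n1,n2
  I1: injects 0.00798 A into n2 (from n1)
  Y(C1) = 0.000+0.0004757j S between n3,n0
  Y(R2) = 0.0003333+0.000j S between n0,n1
  Y(L2) = 0.000-0.2861j S between n0,n1
  Y(R3) = 0.006173+0.000j S between n2,n1
  Y(L3) = 0.000-0.4606j S between n0,n1
  I2: injects 0.00548 A into n0 (from n3)
  Y(L4) = 0.000-0.03447j S between n1,n0
  Y(R4) = 0.02551+0.000j S between n0,n2
  Y(R5) = 0.07353+0.000j S between n1,n2
  I3: injects 1.2 A into n2 (from n3)
Assemble and solve the 3×3 MNA system:
  V(n1)=0.03296+1.234j  V(n2)=9.263+0.9930j  V(n3)=0.000-18.65j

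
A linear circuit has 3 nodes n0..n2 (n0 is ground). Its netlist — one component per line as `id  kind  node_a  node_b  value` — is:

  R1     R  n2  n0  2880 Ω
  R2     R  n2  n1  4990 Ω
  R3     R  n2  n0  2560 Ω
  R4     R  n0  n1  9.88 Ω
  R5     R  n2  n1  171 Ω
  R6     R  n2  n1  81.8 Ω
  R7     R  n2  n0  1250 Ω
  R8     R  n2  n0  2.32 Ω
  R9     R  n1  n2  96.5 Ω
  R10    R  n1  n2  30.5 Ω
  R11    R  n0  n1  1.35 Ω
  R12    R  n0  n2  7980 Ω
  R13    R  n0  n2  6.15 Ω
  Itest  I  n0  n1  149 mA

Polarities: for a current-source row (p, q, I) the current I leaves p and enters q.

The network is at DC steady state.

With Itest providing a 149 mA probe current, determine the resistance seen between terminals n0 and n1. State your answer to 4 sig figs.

MNA unknowns: 2 node voltages V₁..V_2
R1: Y=0.0003472 on G[2,0]
R2: Y=0.0002004 on G[2,1]
R3: Y=0.0003906 on G[2,0]
R4: Y=0.1012 on G[0,1]
R5: Y=0.005848 on G[2,1]
R6: Y=0.01222 on G[2,1]
R7: Y=0.0008000 on G[2,0]
R8: Y=0.4310 on G[2,0]
R9: Y=0.01036 on G[1,2]
R10: Y=0.03279 on G[1,2]
R11: Y=0.7407 on G[0,1]
R12: Y=0.0001253 on G[0,2]
R13: Y=0.1626 on G[0,2]
Itest: z[0]−=0.149, z[1]+=0.149
solve → V1=0.1660, V2=0.01553

R_eq = 1.114 Ω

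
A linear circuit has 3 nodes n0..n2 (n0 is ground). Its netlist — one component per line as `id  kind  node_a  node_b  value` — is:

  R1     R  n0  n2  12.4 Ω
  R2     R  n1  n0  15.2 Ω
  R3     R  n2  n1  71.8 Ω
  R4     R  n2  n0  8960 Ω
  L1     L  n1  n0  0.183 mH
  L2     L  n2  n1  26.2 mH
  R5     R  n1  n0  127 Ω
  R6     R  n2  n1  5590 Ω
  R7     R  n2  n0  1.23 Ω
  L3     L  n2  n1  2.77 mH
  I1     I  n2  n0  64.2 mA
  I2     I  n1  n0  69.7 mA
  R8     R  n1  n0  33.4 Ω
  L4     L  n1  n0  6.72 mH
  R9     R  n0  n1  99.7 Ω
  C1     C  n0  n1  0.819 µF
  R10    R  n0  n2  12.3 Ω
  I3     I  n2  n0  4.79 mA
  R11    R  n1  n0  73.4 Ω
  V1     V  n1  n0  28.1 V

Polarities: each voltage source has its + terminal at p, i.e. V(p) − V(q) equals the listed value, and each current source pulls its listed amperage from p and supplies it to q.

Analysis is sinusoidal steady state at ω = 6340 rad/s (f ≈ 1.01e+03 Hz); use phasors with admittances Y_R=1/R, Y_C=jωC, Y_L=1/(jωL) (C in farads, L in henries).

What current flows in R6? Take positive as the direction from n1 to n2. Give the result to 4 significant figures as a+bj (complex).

0.004948+0.0003149j A

MNA unknowns: 2 node voltages V₁..V_2 plus 1 source current (V1)
R1: Y=0.08065+0.000j on G[0,2]
R2: Y=0.06579+0.000j on G[1,0]
R3: Y=0.01393+0.000j on G[2,1]
R4: Y=0.0001116+0.000j on G[2,0]
L1: Y=0.000-0.8619j on G[1,0]
L2: Y=0.000-0.006020j on G[2,1]
R5: Y=0.007874+0.000j on G[1,0]
R6: Y=0.0001789+0.000j on G[2,1]
R7: Y=0.8130+0.000j on G[2,0]
L3: Y=0.000-0.05694j on G[2,1]
I1: z[2]−=0.0642, z[0]+=0.0642
I2: z[1]−=0.0697, z[0]+=0.0697
R8: Y=0.02994+0.000j on G[1,0]
L4: Y=0.000-0.02347j on G[1,0]
R9: Y=0.01003+0.000j on G[0,1]
C1: Y=0.000+0.005192j on G[0,1]
R10: Y=0.08130+0.000j on G[0,2]
I3: z[2]−=0.00479, z[0]+=0.00479
R11: Y=0.01362+0.000j on G[1,0]
V1: row V1−V0=28.1, i_V1 at 1,0
solve → V1=28.10+0.000j, V2=0.4430-1.760j
aux → i_V1=-4.147+26.45j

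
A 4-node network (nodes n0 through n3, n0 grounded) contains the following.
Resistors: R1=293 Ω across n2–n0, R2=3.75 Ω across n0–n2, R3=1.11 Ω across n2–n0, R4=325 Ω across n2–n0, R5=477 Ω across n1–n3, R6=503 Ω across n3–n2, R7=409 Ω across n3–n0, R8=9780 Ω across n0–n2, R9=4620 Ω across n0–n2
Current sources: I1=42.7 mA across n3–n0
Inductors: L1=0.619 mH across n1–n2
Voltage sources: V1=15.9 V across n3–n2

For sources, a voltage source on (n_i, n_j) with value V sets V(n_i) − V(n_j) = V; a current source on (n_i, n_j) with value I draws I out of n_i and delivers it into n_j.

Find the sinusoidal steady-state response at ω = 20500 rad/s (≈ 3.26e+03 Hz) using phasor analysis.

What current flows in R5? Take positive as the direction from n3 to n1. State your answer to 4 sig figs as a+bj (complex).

MNA unknowns: 3 node voltages V₁..V_3 plus 1 source current (V1)
R1: Y=0.003413+0.000j on G[2,0]
R2: Y=0.2667+0.000j on G[0,2]
R3: Y=0.9009+0.000j on G[2,0]
I1: z[3]−=0.0427, z[0]+=0.0427
L1: Y=0.000-0.07881j on G[1,2]
R4: Y=0.003077+0.000j on G[2,0]
R5: Y=0.002096+0.000j on G[1,3]
R6: Y=0.001988+0.000j on G[3,2]
R7: Y=0.002445+0.000j on G[3,0]
R8: Y=0.0001022+0.000j on G[0,2]
R9: Y=0.0002165+0.000j on G[0,2]
V1: row V3−V2=15.9, i_V1 at 3,2
solve → V1=-0.05807+0.4227j, V2=-0.06932+0.000j, V3=15.83+0.000j
aux → i_V1=-0.1463+0.0008861j

0.03331-0.0008861j A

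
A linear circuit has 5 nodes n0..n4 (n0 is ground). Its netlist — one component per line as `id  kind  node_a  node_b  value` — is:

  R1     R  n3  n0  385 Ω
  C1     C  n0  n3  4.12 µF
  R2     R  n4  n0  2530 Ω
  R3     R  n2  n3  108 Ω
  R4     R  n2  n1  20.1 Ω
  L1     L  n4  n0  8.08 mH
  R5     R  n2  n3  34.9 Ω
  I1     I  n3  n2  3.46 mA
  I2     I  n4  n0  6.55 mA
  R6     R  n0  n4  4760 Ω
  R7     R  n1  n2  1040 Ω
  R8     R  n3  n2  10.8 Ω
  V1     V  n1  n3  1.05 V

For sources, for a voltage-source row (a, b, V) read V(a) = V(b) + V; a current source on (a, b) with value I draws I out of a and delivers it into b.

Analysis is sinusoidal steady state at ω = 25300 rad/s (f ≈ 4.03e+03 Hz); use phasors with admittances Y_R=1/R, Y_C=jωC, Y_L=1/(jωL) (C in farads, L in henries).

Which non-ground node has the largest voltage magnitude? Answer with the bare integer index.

Element admittances at ω=25300 rad/s:
  Y(R1) = 0.002597+0.000j S between n3,n0
  Y(C1) = 0.000+0.1042j S between n0,n3
  Y(R2) = 0.0003953+0.000j S between n4,n0
  Y(R3) = 0.009259+0.000j S between n2,n3
  Y(R4) = 0.04975+0.000j S between n2,n1
  Y(L1) = 0.000-0.004892j S between n4,n0
  Y(R5) = 0.02865+0.000j S between n2,n3
  I1: injects 0.00346 A into n2 (from n3)
  I2: injects 0.00655 A into n0 (from n4)
  Y(R6) = 0.0002101+0.000j S between n0,n4
  Y(R7) = 0.0009615+0.000j S between n1,n2
  Y(R8) = 0.09259+0.000j S between n3,n2
  V1: constraint V(n1)−V(n3) = 1.05
Assemble and solve the 5×5 MNA system:
  V(n1)=1.050+0.000j  V(n2)=0.3129+0.000j  V(n3)=0.000+0.000j  V(n4)=-0.1632-1.319j
  i(V1)=-0.03738+0.000j

4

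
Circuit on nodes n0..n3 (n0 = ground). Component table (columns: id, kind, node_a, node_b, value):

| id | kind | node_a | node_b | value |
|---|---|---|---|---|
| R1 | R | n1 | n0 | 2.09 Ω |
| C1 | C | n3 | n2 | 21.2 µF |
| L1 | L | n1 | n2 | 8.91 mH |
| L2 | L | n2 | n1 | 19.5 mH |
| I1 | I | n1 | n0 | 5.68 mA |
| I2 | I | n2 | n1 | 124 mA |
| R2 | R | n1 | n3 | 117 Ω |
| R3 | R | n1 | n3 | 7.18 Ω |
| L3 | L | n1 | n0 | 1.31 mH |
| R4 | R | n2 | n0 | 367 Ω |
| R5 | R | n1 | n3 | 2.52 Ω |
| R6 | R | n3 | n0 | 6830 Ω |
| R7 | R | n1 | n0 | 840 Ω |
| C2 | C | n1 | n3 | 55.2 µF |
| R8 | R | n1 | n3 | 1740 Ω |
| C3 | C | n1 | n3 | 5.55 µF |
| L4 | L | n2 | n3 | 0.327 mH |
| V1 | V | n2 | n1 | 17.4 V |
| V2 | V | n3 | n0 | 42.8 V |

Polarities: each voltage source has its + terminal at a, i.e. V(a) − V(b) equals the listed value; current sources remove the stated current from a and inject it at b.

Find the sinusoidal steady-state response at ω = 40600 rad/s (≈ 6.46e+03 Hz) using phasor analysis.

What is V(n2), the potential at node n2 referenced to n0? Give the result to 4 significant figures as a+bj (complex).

54.74+4.667j V

Element admittances at ω=40600 rad/s:
  Y(R1) = 0.4785+0.000j S between n1,n0
  Y(C1) = 0.000+0.8607j S between n3,n2
  Y(L1) = 0.000-0.002764j S between n1,n2
  Y(L2) = 0.000-0.001263j S between n2,n1
  I1: injects 0.00568 A into n0 (from n1)
  I2: injects 0.124 A into n1 (from n2)
  Y(R2) = 0.008547+0.000j S between n1,n3
  Y(R3) = 0.1393+0.000j S between n1,n3
  Y(L3) = 0.000-0.01880j S between n1,n0
  Y(R4) = 0.002725+0.000j S between n2,n0
  Y(R5) = 0.3968+0.000j S between n1,n3
  Y(R6) = 0.0001464+0.000j S between n3,n0
  Y(R7) = 0.001190+0.000j S between n1,n0
  Y(C2) = 0.000+2.241j S between n1,n3
  Y(R8) = 0.0005747+0.000j S between n1,n3
  Y(C3) = 0.000+0.2253j S between n1,n3
  Y(L4) = 0.000-0.07532j S between n2,n3
  V1: constraint V(n2)−V(n1) = 17.4
  V2: constraint V(n3)−V(n0) = 42.8
Assemble and solve the 5×5 MNA system:
  V(n1)=37.34+4.667j  V(n2)=54.74+4.667j  V(n3)=42.80+0.000j
  i(V1)=3.392-9.319j  i(V2)=-18.16-1.549j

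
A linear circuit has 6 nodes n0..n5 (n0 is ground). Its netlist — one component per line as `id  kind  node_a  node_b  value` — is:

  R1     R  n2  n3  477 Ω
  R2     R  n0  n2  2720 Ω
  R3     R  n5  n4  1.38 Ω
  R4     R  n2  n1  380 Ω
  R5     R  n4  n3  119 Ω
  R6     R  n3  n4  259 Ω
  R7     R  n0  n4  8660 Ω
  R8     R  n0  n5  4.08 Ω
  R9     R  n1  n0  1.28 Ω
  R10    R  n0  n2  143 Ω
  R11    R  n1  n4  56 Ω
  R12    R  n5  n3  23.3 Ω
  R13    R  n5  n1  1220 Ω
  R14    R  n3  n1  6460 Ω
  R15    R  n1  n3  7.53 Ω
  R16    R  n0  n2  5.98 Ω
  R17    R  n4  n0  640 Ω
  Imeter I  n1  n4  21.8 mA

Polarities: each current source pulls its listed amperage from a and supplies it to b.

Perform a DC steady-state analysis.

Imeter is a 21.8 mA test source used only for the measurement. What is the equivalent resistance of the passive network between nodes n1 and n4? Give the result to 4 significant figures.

Apply KCL at each of the 5 non-ground nodes and solve the resulting linear system.
Node n1: branches {R4, R9, R11, R13, R14, R15, Imeter} → V_1 = -0.02063
Node n2: branches {R1, R2, R4, R10, R16} → V_2 = -0.0002306
Node n3: branches {R1, R5, R6, R12, R14, R15} → V_3 = 0.006177
Node n4: branches {R3, R5, R6, R7, R11, R17, Imeter} → V_4 = 0.09099
Node n5: branches {R3, R8, R12, R13} → V_5 = 0.06530

R_eq = 5.120 Ω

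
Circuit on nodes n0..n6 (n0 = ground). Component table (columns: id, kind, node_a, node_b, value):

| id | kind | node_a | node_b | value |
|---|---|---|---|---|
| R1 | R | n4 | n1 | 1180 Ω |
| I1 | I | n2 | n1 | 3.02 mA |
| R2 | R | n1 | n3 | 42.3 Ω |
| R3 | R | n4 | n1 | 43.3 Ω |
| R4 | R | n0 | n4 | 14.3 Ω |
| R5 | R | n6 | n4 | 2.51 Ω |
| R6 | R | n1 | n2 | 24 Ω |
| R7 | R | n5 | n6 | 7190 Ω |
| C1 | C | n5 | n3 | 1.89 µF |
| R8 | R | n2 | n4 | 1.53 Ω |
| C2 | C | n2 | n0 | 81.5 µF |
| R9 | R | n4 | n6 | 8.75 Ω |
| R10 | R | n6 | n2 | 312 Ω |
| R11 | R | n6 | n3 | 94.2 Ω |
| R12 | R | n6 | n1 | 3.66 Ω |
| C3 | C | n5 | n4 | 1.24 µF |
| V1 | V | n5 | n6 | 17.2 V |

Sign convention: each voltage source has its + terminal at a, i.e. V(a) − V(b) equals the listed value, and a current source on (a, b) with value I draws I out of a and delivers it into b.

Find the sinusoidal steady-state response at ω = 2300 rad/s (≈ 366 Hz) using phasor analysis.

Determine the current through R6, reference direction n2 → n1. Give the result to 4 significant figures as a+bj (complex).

-0.001309-0.002512j A

Element admittances at ω=2300 rad/s:
  Y(R1) = 0.0008475+0.000j S between n4,n1
  I1: injects 0.00302 A into n1 (from n2)
  Y(R2) = 0.02364+0.000j S between n1,n3
  Y(R3) = 0.02309+0.000j S between n4,n1
  Y(R4) = 0.06993+0.000j S between n0,n4
  Y(R5) = 0.3984+0.000j S between n6,n4
  Y(R6) = 0.04167+0.000j S between n1,n2
  Y(R7) = 0.0001391+0.000j S between n5,n6
  Y(C1) = 0.000+0.004347j S between n5,n3
  Y(R8) = 0.6536+0.000j S between n2,n4
  Y(C2) = 0.000+0.1875j S between n2,n0
  Y(R9) = 0.1143+0.000j S between n4,n6
  Y(R10) = 0.003205+0.000j S between n6,n2
  Y(R11) = 0.01062+0.000j S between n6,n3
  Y(R12) = 0.2732+0.000j S between n6,n1
  Y(C3) = 0.000+0.002852j S between n5,n4
  V1: constraint V(n5)−V(n6) = 17.2
Assemble and solve the 7×7 MNA system:
  V(n1)=0.03216+0.06141j  V(n2)=0.0007407+0.001126j  V(n3)=0.3102+2.154j  V(n4)=0.003018-0.001985j  V(n5)=17.20-0.1049j  V(n6)=0.004398-0.1049j
  i(V1)=-0.01250-0.1225j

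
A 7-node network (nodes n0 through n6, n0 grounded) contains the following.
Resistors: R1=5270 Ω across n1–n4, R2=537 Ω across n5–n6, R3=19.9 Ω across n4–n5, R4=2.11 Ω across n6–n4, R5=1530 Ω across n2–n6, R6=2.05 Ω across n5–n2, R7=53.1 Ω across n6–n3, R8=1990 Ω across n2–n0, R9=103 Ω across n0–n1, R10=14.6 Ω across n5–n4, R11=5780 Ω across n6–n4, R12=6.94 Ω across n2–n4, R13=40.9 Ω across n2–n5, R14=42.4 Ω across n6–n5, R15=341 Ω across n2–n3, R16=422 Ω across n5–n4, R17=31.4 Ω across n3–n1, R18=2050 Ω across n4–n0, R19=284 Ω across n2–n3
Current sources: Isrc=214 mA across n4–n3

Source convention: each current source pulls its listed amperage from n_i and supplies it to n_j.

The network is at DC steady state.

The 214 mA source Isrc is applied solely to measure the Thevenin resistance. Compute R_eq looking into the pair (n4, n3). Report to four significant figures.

Apply KCL at each of the 6 non-ground nodes and solve the resulting linear system.
Node n1: branches {R1, R9, R17} → V_1 = 0.7420
Node n2: branches {R5, R6, R8, R12, R13, R15, R19} → V_2 = -7.155
Node n3: branches {R7, R15, R17, R19, Isrc} → V_3 = 1.017
Node n4: branches {R1, R3, R4, R10, R11, R12, R16, R18, Isrc} → V_4 = -7.397
Node n5: branches {R2, R3, R6, R10, R13, R14, R16} → V_5 = -7.197
Node n6: branches {R2, R4, R5, R7, R11, R14} → V_6 = -7.082

R_eq = 39.32 Ω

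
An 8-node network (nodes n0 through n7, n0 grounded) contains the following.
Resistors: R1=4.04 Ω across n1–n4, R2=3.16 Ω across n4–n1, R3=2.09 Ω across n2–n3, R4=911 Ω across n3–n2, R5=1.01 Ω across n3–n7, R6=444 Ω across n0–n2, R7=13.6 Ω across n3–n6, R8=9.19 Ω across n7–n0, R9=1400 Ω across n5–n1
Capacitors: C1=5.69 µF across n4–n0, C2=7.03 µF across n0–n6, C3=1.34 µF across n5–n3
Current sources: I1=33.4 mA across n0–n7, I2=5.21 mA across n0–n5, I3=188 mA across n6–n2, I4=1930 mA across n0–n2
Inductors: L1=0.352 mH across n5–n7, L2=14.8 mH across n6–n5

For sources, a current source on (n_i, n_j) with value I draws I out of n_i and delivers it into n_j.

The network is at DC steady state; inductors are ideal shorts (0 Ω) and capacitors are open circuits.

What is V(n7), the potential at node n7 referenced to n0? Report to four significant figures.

17.60 V

Element admittances at DC:
  Y(R1) = 0.2475 S between n1,n4
  Y(C1) = 0.000 S between n4,n0
  I1: injects 0.0334 A into n7 (from n0)
  Y(R2) = 0.3165 S between n4,n1
  I2: injects 0.00521 A into n5 (from n0)
  Y(R3) = 0.4785 S between n2,n3
  Y(R4) = 0.001098 S between n3,n2
  Y(R5) = 0.9901 S between n3,n7
  I3: injects 0.188 A into n2 (from n6)
  Y(C2) = 0.000 S between n0,n6
  Y(R6) = 0.002252 S between n0,n2
  Y(R7) = 0.07353 S between n3,n6
  Y(R8) = 0.1088 S between n7,n0
  L1: short n5↔n7 (DC inductor)
  L2: short n6↔n5 (DC inductor)
  Y(R9) = 0.0007143 S between n5,n1
  Y(C3) = 0.000 S between n5,n3
  I4: injects 1.93 A into n2 (from n0)
Assemble and solve the 9×9 MNA system:
  V(n1)=17.60  V(n2)=23.84  V(n3)=19.54  V(n4)=17.60  V(n5)=17.60  V(n6)=17.60  V(n7)=17.60
  i(L1)=-0.04008  i(L2)=-0.04529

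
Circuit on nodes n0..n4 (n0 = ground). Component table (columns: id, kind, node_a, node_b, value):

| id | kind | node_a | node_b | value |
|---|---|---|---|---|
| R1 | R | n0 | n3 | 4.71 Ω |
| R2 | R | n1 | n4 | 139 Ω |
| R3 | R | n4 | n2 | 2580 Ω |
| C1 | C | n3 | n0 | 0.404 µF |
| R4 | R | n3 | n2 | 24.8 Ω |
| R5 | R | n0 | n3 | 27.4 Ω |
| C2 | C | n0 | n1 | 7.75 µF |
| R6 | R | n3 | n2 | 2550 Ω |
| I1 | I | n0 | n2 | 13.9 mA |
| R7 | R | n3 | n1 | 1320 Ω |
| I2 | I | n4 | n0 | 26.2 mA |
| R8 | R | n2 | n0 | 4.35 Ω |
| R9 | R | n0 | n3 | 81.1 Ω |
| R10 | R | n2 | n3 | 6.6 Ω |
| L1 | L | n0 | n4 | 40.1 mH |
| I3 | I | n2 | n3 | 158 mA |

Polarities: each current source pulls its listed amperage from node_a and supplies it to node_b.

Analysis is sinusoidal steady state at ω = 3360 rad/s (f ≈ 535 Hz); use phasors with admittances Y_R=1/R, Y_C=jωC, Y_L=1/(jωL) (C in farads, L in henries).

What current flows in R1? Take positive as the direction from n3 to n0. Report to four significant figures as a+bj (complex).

0.05301-0.0001946j A

Element admittances at ω=3360 rad/s:
  Y(R1) = 0.2123+0.000j S between n0,n3
  Y(R2) = 0.007194+0.000j S between n1,n4
  Y(R3) = 0.0003876+0.000j S between n4,n2
  Y(C1) = 0.000+0.001357j S between n3,n0
  Y(R4) = 0.04032+0.000j S between n3,n2
  Y(R5) = 0.03650+0.000j S between n0,n3
  Y(C2) = 0.000+0.02604j S between n0,n1
  Y(R6) = 0.0003922+0.000j S between n3,n2
  I1: injects 0.0139 A into n2 (from n0)
  Y(R7) = 0.0007576+0.000j S between n3,n1
  I2: injects 0.0262 A into n0 (from n4)
  Y(R8) = 0.2299+0.000j S between n2,n0
  Y(R9) = 0.01233+0.000j S between n0,n3
  Y(R10) = 0.1515+0.000j S between n2,n3
  Y(L1) = 0.000-0.007422j S between n0,n4
  I3: injects 0.158 A into n3 (from n2)
Assemble and solve the 4×4 MNA system:
  V(n1)=-0.6358+0.4291j  V(n2)=-0.2296-0.002093j  V(n3)=0.2497-0.0009165j  V(n4)=-2.282-1.827j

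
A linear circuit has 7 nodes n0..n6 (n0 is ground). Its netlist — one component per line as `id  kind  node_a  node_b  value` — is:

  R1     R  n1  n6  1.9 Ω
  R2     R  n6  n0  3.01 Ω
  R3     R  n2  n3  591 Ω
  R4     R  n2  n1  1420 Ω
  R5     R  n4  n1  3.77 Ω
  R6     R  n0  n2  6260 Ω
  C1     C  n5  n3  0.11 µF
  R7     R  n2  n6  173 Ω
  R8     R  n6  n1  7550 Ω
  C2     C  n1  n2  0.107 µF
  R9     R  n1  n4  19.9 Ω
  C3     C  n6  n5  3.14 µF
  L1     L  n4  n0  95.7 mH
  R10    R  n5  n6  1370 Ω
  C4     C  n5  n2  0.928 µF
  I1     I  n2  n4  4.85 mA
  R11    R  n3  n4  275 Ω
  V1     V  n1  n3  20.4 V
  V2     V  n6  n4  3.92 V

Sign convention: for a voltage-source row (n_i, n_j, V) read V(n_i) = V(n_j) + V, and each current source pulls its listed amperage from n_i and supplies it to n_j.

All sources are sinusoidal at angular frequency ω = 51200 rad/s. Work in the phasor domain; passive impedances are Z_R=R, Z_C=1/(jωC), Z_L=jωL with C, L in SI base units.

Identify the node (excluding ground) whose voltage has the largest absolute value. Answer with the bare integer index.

Apply KCL at each of the 6 non-ground nodes and solve the resulting linear system.
Node n1: branches {R1, R4, R5, R8, C2, R9, V1} → V_1 = -1.354+0.1413j
Node n2: branches {R3, R4, R6, R7, C2, C4, I1} → V_2 = -0.9718+0.8302j
Node n3: branches {R3, C1, R11, V1} → V_3 = -21.75+0.1413j
Node n4: branches {R5, R9, L1, I1, R11, V2} → V_4 = -3.920-0.002807j
Node n5: branches {C1, C3, R10, C4} → V_5 = -0.7889+0.1833j
Node n6: branches {R1, R2, R7, R8, C3, R10, V2} → V_6 = 0.0004690-0.002807j
Source currents: i(V1)=-0.09978-0.1187j, i(V2)=-0.7494-0.04518j

3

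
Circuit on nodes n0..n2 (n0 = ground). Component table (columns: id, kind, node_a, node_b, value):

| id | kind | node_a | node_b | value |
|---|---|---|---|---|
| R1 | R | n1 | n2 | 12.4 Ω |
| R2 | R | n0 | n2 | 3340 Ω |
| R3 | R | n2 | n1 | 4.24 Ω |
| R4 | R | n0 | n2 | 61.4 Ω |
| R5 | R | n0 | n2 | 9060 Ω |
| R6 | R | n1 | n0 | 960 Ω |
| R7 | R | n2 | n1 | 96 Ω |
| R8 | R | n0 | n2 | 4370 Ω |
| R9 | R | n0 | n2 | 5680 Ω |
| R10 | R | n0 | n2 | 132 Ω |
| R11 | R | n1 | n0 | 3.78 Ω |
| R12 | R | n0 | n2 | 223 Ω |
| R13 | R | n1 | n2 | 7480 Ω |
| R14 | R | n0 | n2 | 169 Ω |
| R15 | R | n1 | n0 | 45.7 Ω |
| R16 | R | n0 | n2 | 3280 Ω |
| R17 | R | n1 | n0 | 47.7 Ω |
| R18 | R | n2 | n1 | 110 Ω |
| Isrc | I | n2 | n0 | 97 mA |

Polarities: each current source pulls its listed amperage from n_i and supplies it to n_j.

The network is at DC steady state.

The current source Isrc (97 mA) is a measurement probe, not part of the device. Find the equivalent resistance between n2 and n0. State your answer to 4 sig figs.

R_eq = 5.096 Ω

MNA unknowns: 2 node voltages V₁..V_2
R1: Y=0.08065 on G[1,2]
R2: Y=0.0002994 on G[0,2]
R3: Y=0.2358 on G[2,1]
R4: Y=0.01629 on G[0,2]
R5: Y=0.0001104 on G[0,2]
R6: Y=0.001042 on G[1,0]
R7: Y=0.01042 on G[2,1]
R8: Y=0.0002288 on G[0,2]
R9: Y=0.0001761 on G[0,2]
R10: Y=0.007576 on G[0,2]
R11: Y=0.2646 on G[1,0]
R12: Y=0.004484 on G[0,2]
R13: Y=0.0001337 on G[1,2]
R14: Y=0.005917 on G[0,2]
R15: Y=0.02188 on G[1,0]
R16: Y=0.0003049 on G[0,2]
R17: Y=0.02096 on G[1,0]
R18: Y=0.009091 on G[2,1]
Isrc: z[2]−=0.097, z[0]+=0.097
solve → V1=-0.2578, V2=-0.4943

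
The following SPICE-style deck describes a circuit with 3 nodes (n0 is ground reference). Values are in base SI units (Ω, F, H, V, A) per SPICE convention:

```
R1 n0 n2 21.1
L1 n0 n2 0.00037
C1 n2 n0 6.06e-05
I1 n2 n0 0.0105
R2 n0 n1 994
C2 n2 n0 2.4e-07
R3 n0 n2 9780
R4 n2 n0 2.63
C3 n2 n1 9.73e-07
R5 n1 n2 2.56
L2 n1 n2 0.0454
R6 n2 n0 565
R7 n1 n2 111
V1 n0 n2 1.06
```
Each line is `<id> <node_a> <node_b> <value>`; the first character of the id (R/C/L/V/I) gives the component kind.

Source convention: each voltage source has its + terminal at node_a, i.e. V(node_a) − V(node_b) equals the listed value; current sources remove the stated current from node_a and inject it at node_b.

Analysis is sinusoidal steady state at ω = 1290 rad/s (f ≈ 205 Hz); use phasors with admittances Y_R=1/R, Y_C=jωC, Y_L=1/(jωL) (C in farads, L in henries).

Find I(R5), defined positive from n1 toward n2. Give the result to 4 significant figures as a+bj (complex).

MNA unknowns: 2 node voltages V₁..V_2 plus 1 source current (V1)
R1: Y=0.04739+0.000j on G[0,2]
L1: Y=0.000-2.095j on G[0,2]
C1: Y=0.000+0.07817j on G[2,0]
I1: z[2]−=0.0105, z[0]+=0.0105
R2: Y=0.001006+0.000j on G[0,1]
C2: Y=0.000+0.0003096j on G[2,0]
R3: Y=0.0001022+0.000j on G[0,2]
R4: Y=0.3802+0.000j on G[2,0]
C3: Y=0.000+0.001255j on G[2,1]
R5: Y=0.3906+0.000j on G[1,2]
L2: Y=0.000-0.01707j on G[1,2]
R6: Y=0.001770+0.000j on G[2,0]
R7: Y=0.009009+0.000j on G[1,2]
V1: row V0−V2=1.06, i_V1 at 0,2
solve → V1=-1.057+0.0001049j, V2=-1.060+0.000j
aux → i_V1=-0.4458+2.138j

0.001038+4.099e-05j A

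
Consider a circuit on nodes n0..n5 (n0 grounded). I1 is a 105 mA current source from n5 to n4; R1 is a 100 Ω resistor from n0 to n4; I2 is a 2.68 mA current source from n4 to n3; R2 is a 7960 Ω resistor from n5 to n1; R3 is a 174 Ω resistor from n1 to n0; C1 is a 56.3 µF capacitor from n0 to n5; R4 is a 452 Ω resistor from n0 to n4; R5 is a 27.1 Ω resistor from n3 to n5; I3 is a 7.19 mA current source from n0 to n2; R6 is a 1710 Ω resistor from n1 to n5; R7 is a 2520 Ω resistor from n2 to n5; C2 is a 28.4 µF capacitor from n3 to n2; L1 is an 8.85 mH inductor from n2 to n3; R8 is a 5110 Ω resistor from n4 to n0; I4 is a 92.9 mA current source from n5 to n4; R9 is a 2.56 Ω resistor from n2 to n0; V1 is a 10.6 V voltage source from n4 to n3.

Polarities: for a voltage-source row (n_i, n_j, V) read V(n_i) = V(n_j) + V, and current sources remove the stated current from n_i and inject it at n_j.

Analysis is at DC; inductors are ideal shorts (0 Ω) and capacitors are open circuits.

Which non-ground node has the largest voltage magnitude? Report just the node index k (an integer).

MNA unknowns: 5 node voltages V₁..V_5 plus 2 source currents (L1, V1)
I1: z[5]−=0.105, z[4]+=0.105
R1: Y=0.01000 on G[0,4]
I2: z[4]−=0.00268, z[3]+=0.00268
R2: Y=0.0001256 on G[5,1]
R3: Y=0.005747 on G[1,0]
C1: Y=0.000 on G[0,5]
R4: Y=0.002212 on G[0,4]
R5: Y=0.03690 on G[3,5]
I3: z[0]−=0.00719, z[2]+=0.00719
R6: Y=0.0005848 on G[1,5]
R7: Y=0.0003968 on G[2,5]
C2: Y=0.000 on G[3,2]
L1: row V2−V3=0, i_L1 at 2,3
R8: Y=0.0001957 on G[4,0]
I4: z[5]−=0.0929, z[4]+=0.0929
R9: Y=0.3906 on G[2,0]
V1: row V4−V3=10.6, i_V1 at 4,3
solve → V1=-0.6064, V2=-0.2999, V3=-0.2999, V4=10.30, V5=-5.512
aux → i_L1=0.1223, i_V1=0.06741

4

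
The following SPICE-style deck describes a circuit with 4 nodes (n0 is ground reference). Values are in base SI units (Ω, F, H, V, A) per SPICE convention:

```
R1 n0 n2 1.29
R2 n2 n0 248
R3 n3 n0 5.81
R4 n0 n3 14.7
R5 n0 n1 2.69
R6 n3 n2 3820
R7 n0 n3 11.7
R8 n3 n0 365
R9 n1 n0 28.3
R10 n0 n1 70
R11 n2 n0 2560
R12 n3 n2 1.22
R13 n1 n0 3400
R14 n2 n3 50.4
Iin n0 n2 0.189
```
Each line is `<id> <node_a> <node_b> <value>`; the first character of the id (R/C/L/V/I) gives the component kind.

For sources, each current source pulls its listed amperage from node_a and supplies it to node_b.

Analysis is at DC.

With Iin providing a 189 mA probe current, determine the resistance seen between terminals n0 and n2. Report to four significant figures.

R_eq = 0.9846 Ω

Element admittances at DC:
  Y(R1) = 0.7752 S between n0,n2
  Y(R2) = 0.004032 S between n2,n0
  Y(R3) = 0.1721 S between n3,n0
  Y(R4) = 0.06803 S between n0,n3
  Y(R5) = 0.3717 S between n0,n1
  Y(R6) = 0.0002618 S between n3,n2
  Y(R7) = 0.08547 S between n0,n3
  Y(R8) = 0.002740 S between n3,n0
  Y(R9) = 0.03534 S between n1,n0
  Y(R10) = 0.01429 S between n0,n1
  Y(R11) = 0.0003906 S between n2,n0
  Y(R12) = 0.8197 S between n3,n2
  Y(R13) = 0.0002941 S between n1,n0
  Y(R14) = 0.01984 S between n2,n3
  Iin: injects 0.189 A into n2 (from n0)
Assemble and solve the 3×3 MNA system:
  V(n1)=0.000  V(n2)=0.1861  V(n3)=0.1338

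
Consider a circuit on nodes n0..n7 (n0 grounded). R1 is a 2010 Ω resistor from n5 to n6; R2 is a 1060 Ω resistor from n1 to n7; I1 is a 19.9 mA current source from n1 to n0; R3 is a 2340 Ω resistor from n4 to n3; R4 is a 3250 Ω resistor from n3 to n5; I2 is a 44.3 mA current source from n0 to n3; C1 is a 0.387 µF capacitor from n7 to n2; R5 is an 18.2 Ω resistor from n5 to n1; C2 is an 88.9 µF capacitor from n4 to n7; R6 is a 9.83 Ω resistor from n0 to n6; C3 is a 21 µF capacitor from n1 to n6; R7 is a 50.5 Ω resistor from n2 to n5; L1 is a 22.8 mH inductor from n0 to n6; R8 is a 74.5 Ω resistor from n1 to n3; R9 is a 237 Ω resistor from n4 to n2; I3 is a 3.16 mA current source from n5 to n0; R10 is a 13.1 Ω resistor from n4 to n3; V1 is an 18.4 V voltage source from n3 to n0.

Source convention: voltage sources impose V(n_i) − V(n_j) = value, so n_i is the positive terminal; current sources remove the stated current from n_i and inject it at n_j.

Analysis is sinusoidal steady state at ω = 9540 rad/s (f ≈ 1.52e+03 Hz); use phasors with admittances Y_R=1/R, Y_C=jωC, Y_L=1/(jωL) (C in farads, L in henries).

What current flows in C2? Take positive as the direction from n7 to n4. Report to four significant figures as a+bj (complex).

-0.02090-0.04103j A

Element admittances at ω=9540 rad/s:
  Y(R1) = 0.0004975+0.000j S between n5,n6
  Y(R2) = 0.0009434+0.000j S between n1,n7
  I1: injects 0.0199 A into n0 (from n1)
  Y(R3) = 0.0004274+0.000j S between n4,n3
  Y(R4) = 0.0003077+0.000j S between n3,n5
  I2: injects 0.0443 A into n3 (from n0)
  Y(C1) = 0.000+0.003692j S between n7,n2
  Y(R5) = 0.05495+0.000j S between n5,n1
  Y(C2) = 0.000+0.8481j S between n4,n7
  Y(R6) = 0.1017+0.000j S between n0,n6
  Y(C3) = 0.000+0.2003j S between n1,n6
  Y(R7) = 0.01980+0.000j S between n2,n5
  Y(L1) = 0.000-0.004597j S between n0,n6
  Y(R8) = 0.01342+0.000j S between n1,n3
  Y(R9) = 0.004219+0.000j S between n4,n2
  I3: injects 0.00316 A into n0 (from n5)
  Y(R10) = 0.07634+0.000j S between n4,n3
  V1: constraint V(n3)−V(n0) = 18.4
Assemble and solve the 8×8 MNA system:
  V(n1)=2.741-0.7535j  V(n2)=6.446+1.493j  V(n3)=18.40+0.000j  V(n4)=17.52-0.4289j  V(n5)=3.733-0.1532j  V(n6)=2.524+0.5376j  V(n7)=17.47-0.4043j
  i(V1)=-0.2380-0.04309j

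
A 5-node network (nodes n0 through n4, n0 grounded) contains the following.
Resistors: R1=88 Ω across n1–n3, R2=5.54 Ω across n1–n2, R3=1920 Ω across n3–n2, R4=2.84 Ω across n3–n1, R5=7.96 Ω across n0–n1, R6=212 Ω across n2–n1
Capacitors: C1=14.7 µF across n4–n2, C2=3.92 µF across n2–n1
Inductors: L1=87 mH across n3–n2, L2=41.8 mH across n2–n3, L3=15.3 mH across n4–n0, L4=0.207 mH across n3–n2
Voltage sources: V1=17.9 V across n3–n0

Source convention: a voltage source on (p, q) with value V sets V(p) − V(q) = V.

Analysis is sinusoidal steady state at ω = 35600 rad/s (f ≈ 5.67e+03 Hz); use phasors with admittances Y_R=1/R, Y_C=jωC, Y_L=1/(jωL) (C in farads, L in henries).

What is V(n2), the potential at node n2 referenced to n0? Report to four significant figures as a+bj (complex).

14.84-3.340j V

Element admittances at ω=35600 rad/s:
  Y(R1) = 0.01136+0.000j S between n1,n3
  Y(C1) = 0.000+0.5233j S between n4,n2
  Y(L1) = 0.000-0.0003229j S between n3,n2
  Y(R2) = 0.1805+0.000j S between n1,n2
  Y(L2) = 0.000-0.0006720j S between n2,n3
  Y(R3) = 0.0005208+0.000j S between n3,n2
  Y(R4) = 0.3521+0.000j S between n3,n1
  Y(L3) = 0.000-0.001836j S between n4,n0
  Y(R5) = 0.1256+0.000j S between n0,n1
  Y(R6) = 0.004717+0.000j S between n2,n1
  Y(L4) = 0.000-0.1357j S between n3,n2
  Y(C2) = 0.000+0.1396j S between n2,n1
  V1: constraint V(n3)−V(n0) = 17.9
Assemble and solve the 5×5 MNA system:
  V(n1)=14.25-0.7954j  V(n2)=14.84-3.340j  V(n3)=17.90+0.000j  V(n4)=14.89-3.352j
  i(V1)=-1.784+0.1273j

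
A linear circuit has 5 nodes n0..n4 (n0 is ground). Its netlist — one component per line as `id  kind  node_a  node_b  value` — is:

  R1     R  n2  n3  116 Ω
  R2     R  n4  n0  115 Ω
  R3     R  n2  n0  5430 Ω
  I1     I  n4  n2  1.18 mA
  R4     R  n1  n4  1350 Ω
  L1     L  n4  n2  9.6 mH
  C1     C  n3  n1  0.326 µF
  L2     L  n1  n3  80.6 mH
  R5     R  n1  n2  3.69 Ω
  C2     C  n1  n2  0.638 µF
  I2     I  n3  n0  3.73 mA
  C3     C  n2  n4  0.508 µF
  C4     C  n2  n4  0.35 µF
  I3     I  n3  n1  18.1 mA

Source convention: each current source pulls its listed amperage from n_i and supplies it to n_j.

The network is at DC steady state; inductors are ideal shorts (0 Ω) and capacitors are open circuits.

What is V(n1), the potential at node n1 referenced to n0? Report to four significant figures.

-0.4334 V

Apply KCL at each of the 4 non-ground nodes and solve the resulting linear system.
Node n1: branches {R4, C1, L2, R5, C2, I3} → V_1 = -0.4334
Node n2: branches {R1, R3, I1, L1, R5, C2, C3, C4} → V_2 = -0.4201
Node n3: branches {R1, C1, L2, I2, I3} → V_3 = -0.4334
Node n4: branches {R2, I1, R4, L1, C3, C4} → V_4 = -0.4201
Source currents: i(L1)=0.002463, i(L2)=0.02172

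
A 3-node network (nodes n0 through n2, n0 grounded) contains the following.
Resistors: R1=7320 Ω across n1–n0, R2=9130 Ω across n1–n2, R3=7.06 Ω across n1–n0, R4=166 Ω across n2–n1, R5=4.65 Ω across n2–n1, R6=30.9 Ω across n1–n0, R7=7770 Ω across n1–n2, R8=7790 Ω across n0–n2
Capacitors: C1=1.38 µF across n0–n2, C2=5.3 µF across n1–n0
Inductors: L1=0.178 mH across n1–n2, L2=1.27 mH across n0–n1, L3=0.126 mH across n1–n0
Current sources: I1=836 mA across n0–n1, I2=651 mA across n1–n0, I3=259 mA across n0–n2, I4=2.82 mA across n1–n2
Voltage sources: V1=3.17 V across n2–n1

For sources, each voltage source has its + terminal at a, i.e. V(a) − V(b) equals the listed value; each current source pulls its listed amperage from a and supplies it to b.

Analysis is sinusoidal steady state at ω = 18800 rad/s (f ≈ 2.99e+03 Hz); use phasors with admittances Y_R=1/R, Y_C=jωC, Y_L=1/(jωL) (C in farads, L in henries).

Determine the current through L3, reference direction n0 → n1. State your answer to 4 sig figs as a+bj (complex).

MNA unknowns: 2 node voltages V₁..V_2 plus 1 source current (V1)
R1: Y=0.0001366+0.000j on G[1,0]
C1: Y=0.000+0.02594j on G[0,2]
R2: Y=0.0001095+0.000j on G[1,2]
L1: Y=0.000-0.2988j on G[1,2]
R3: Y=0.1416+0.000j on G[1,0]
L2: Y=0.000-0.04188j on G[0,1]
I1: z[0]−=0.836, z[1]+=0.836
C2: Y=0.000+0.09964j on G[1,0]
I2: z[1]−=0.651, z[0]+=0.651
L3: Y=0.000-0.4222j on G[1,0]
R4: Y=0.006024+0.000j on G[2,1]
R5: Y=0.2151+0.000j on G[2,1]
R6: Y=0.03236+0.000j on G[1,0]
I3: z[0]−=0.259, z[2]+=0.259
I4: z[1]−=0.00282, z[2]+=0.00282
R7: Y=0.0001287+0.000j on G[1,2]
R8: Y=0.0001284+0.000j on G[0,2]
V1: row V2−V1=3.17, i_V1 at 2,1
solve → V1=0.7255+0.9371j, V2=3.896+0.9371j
aux → i_V1=-0.4159+0.8461j

-0.3956+0.3063j A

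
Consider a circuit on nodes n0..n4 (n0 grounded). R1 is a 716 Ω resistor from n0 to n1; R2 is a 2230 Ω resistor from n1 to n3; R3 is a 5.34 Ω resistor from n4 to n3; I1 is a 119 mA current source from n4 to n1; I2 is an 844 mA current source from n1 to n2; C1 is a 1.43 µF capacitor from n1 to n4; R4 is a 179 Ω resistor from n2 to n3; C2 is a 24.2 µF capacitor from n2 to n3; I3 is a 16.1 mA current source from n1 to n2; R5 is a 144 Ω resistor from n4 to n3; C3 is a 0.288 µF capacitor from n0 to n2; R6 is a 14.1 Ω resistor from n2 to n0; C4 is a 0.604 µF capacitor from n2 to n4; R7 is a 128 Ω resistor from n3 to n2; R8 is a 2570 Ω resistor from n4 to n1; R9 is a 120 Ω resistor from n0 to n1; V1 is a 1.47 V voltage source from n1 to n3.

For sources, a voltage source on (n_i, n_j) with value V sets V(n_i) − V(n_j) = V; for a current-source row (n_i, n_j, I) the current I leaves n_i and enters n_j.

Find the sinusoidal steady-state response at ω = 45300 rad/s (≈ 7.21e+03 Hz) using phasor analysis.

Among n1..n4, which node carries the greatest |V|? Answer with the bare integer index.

MNA unknowns: 4 node voltages V₁..V_4 plus 1 source current (V1)
R1: Y=0.001397+0.000j on G[0,1]
R2: Y=0.0004484+0.000j on G[1,3]
R3: Y=0.1873+0.000j on G[4,3]
I1: z[4]−=0.119, z[1]+=0.119
I2: z[1]−=0.844, z[2]+=0.844
C1: Y=0.000+0.06478j on G[1,4]
R4: Y=0.005587+0.000j on G[2,3]
C2: Y=0.000+1.096j on G[2,3]
I3: z[1]−=0.0161, z[2]+=0.0161
R5: Y=0.006944+0.000j on G[4,3]
C3: Y=0.000+0.01305j on G[0,2]
R6: Y=0.07092+0.000j on G[2,0]
C4: Y=0.000+0.02736j on G[2,4]
R7: Y=0.007812+0.000j on G[3,2]
R8: Y=0.0003891+0.000j on G[4,1]
R9: Y=0.008333+0.000j on G[0,1]
V1: row V1−V3=1.47, i_V1 at 1,3
solve → V1=1.274+0.7001j, V2=-0.1862-0.06180j, V3=-0.1960+0.7001j, V4=-0.4158+1.295j
aux → i_V1=-0.7933-0.1160j

1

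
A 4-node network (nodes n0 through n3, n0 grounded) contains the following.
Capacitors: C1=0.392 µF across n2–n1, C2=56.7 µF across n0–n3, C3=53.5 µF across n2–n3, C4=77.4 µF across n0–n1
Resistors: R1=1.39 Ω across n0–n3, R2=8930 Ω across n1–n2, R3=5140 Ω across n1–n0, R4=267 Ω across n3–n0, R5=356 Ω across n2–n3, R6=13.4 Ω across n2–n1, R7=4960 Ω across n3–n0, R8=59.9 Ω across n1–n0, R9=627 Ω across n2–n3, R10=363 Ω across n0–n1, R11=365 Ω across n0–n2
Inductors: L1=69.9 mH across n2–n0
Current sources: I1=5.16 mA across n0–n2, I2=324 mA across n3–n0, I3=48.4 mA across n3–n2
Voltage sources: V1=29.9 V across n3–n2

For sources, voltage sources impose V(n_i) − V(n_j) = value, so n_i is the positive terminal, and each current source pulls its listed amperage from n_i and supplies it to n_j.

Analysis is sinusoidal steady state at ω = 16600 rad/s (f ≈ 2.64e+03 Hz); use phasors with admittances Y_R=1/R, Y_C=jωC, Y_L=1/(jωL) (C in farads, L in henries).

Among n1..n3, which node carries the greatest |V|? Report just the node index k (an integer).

2

Apply KCL at each of the 3 non-ground nodes and solve the resulting linear system.
Node n1: branches {C1, R2, R3, C4, R6, R8, R10} → V_1 = -0.3251+1.632j
Node n2: branches {C1, R2, C3, L1, R5, R6, I1, R9, R11, I3, V1} → V_2 = -28.70-1.058j
Node n3: branches {R1, R4, C2, C3, R5, R7, I2, R9, I3, V1} → V_3 = 1.200-1.058j
Source currents: i(V1)=-2.368-26.92j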